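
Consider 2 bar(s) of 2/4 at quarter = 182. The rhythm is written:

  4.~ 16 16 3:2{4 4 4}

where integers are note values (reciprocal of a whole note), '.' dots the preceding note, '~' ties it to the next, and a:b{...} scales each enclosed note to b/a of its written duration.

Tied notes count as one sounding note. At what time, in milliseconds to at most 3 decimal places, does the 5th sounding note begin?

1. 0.0ms @ 0 + 576.923ms (7/4)
2. 576.923ms @ 7/4 + 82.418ms (1/4)
3. 659.341ms @ 2 + 219.78ms (2/3)
4. 879.121ms @ 8/3 + 219.78ms (2/3)
5. 1098.901ms @ 10/3 + 219.78ms (2/3)

note 5 onset = 10/3b = 1098.901ms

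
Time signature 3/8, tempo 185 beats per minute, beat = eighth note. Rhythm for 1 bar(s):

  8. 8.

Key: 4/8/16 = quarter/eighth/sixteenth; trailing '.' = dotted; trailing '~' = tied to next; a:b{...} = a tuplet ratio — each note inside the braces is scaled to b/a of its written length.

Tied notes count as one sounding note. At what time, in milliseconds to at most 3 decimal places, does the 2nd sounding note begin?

note 2 onset = 3/2b = 486.486ms

1. 0.0ms @ 0 + 486.486ms (3/2)
2. 486.486ms @ 3/2 + 486.486ms (3/2)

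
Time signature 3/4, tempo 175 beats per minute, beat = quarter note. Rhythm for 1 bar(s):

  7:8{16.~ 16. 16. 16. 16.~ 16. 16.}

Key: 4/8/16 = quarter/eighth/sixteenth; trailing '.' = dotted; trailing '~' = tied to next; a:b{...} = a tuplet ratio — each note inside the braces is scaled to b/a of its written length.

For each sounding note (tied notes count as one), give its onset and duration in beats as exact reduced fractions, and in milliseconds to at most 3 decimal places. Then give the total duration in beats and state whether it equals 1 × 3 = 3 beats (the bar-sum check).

1) 0.0ms=0b +293.878ms=6/7b
2) 293.878ms=6/7b +146.939ms=3/7b
3) 440.816ms=9/7b +146.939ms=3/7b
4) 587.755ms=12/7b +293.878ms=6/7b
5) 881.633ms=18/7b +146.939ms=3/7b
Σ=3b of 3 (175bpm 3/4) — PASS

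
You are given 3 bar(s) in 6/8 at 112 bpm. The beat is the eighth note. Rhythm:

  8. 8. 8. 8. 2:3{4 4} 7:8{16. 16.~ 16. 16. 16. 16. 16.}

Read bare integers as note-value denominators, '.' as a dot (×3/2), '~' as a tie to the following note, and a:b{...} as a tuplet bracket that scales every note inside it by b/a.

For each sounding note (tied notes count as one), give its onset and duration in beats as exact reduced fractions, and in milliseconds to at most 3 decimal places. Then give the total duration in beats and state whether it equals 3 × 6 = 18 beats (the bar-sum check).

1) 0.0ms=0b +803.571ms=3/2b
2) 803.571ms=3/2b +803.571ms=3/2b
3) 1607.143ms=3b +803.571ms=3/2b
4) 2410.714ms=9/2b +803.571ms=3/2b
5) 3214.286ms=6b +1607.143ms=3b
6) 4821.429ms=9b +1607.143ms=3b
7) 6428.571ms=12b +459.184ms=6/7b
8) 6887.755ms=90/7b +918.367ms=12/7b
9) 7806.122ms=102/7b +459.184ms=6/7b
10) 8265.306ms=108/7b +459.184ms=6/7b
11) 8724.49ms=114/7b +459.184ms=6/7b
12) 9183.673ms=120/7b +459.184ms=6/7b
Σ=18b of 18 (112bpm 6/8) — PASS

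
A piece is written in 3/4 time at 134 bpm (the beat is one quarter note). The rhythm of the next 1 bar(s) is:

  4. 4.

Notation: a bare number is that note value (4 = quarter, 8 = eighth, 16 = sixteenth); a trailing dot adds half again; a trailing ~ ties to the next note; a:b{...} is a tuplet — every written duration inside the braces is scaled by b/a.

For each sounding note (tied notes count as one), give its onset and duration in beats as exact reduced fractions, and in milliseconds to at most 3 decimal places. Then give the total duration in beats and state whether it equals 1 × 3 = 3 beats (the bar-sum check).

1) 0.0ms=0b +671.642ms=3/2b
2) 671.642ms=3/2b +671.642ms=3/2b
Σ=3b of 3 (134bpm 3/4) — PASS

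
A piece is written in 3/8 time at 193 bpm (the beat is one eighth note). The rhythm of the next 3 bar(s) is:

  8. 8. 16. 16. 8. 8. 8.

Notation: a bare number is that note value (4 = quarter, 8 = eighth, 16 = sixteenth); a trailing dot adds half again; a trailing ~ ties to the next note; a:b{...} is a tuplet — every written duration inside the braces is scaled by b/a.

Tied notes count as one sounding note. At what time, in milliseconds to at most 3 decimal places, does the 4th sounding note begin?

1. 0.0ms @ 0 + 466.321ms (3/2)
2. 466.321ms @ 3/2 + 466.321ms (3/2)
3. 932.642ms @ 3 + 233.161ms (3/4)
4. 1165.803ms @ 15/4 + 233.161ms (3/4)
5. 1398.964ms @ 9/2 + 466.321ms (3/2)
6. 1865.285ms @ 6 + 466.321ms (3/2)
7. 2331.606ms @ 15/2 + 466.321ms (3/2)

note 4 onset = 15/4b = 1165.803ms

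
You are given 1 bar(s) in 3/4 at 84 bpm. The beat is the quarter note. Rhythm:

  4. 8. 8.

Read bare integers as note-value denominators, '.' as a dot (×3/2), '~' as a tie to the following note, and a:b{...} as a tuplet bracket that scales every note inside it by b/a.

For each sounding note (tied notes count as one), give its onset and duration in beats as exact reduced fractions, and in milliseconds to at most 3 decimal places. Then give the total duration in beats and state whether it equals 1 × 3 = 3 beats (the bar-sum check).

1) 0.0ms=0b +1071.429ms=3/2b
2) 1071.429ms=3/2b +535.714ms=3/4b
3) 1607.143ms=9/4b +535.714ms=3/4b
Σ=3b of 3 (84bpm 3/4) — PASS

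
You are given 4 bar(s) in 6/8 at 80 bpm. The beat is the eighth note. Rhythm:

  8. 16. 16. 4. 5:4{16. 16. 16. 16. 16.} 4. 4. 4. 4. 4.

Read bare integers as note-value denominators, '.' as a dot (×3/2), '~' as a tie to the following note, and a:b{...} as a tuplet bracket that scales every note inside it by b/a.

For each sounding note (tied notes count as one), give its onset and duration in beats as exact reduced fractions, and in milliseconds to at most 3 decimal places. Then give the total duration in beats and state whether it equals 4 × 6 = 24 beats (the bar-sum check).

1) 0.0ms=0b +1125.0ms=3/2b
2) 1125.0ms=3/2b +562.5ms=3/4b
3) 1687.5ms=9/4b +562.5ms=3/4b
4) 2250.0ms=3b +2250.0ms=3b
5) 4500.0ms=6b +450.0ms=3/5b
6) 4950.0ms=33/5b +450.0ms=3/5b
7) 5400.0ms=36/5b +450.0ms=3/5b
8) 5850.0ms=39/5b +450.0ms=3/5b
9) 6300.0ms=42/5b +450.0ms=3/5b
10) 6750.0ms=9b +2250.0ms=3b
11) 9000.0ms=12b +2250.0ms=3b
12) 11250.0ms=15b +2250.0ms=3b
13) 13500.0ms=18b +2250.0ms=3b
14) 15750.0ms=21b +2250.0ms=3b
Σ=24b of 24 (80bpm 6/8) — PASS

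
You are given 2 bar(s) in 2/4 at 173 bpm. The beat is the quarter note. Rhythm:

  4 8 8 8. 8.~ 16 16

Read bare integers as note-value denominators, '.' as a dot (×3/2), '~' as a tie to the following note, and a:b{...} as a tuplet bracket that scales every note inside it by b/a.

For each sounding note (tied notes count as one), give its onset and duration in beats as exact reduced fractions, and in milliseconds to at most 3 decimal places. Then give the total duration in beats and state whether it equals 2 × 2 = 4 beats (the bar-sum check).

1) 0.0ms=0b +346.821ms=1b
2) 346.821ms=1b +173.41ms=1/2b
3) 520.231ms=3/2b +173.41ms=1/2b
4) 693.642ms=2b +260.116ms=3/4b
5) 953.757ms=11/4b +346.821ms=1b
6) 1300.578ms=15/4b +86.705ms=1/4b
Σ=4b of 4 (173bpm 2/4) — PASS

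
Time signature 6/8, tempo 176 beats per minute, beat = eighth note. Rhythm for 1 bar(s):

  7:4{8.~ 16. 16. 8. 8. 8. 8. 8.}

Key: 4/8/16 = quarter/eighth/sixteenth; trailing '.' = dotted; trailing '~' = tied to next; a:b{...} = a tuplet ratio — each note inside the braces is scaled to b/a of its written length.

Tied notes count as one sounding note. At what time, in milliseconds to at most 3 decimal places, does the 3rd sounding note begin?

1. 0.0ms @ 0 + 438.312ms (9/7)
2. 438.312ms @ 9/7 + 146.104ms (3/7)
3. 584.416ms @ 12/7 + 292.208ms (6/7)
4. 876.623ms @ 18/7 + 292.208ms (6/7)
5. 1168.831ms @ 24/7 + 292.208ms (6/7)
6. 1461.039ms @ 30/7 + 292.208ms (6/7)
7. 1753.247ms @ 36/7 + 292.208ms (6/7)

note 3 onset = 12/7b = 584.416ms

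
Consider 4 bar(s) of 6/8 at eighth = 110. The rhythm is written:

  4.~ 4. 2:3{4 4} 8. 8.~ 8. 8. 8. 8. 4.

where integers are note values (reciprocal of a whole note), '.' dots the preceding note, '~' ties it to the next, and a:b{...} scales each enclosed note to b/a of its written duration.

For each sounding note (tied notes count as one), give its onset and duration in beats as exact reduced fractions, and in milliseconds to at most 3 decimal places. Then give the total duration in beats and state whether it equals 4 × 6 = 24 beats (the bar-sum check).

1) 0.0ms=0b +3272.727ms=6b
2) 3272.727ms=6b +1636.364ms=3b
3) 4909.091ms=9b +1636.364ms=3b
4) 6545.455ms=12b +818.182ms=3/2b
5) 7363.636ms=27/2b +1636.364ms=3b
6) 9000.0ms=33/2b +818.182ms=3/2b
7) 9818.182ms=18b +818.182ms=3/2b
8) 10636.364ms=39/2b +818.182ms=3/2b
9) 11454.545ms=21b +1636.364ms=3b
Σ=24b of 24 (110bpm 6/8) — PASS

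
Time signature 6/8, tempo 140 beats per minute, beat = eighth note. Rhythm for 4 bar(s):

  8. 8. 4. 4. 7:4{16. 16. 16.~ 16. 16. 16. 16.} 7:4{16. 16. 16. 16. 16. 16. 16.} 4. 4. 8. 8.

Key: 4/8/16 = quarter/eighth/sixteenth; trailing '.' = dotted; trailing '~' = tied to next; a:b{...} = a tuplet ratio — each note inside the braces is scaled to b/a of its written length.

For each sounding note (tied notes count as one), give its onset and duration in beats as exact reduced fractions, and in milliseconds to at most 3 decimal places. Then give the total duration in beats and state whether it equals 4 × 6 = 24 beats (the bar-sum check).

1) 0.0ms=0b +642.857ms=3/2b
2) 642.857ms=3/2b +642.857ms=3/2b
3) 1285.714ms=3b +1285.714ms=3b
4) 2571.429ms=6b +1285.714ms=3b
5) 3857.143ms=9b +183.673ms=3/7b
6) 4040.816ms=66/7b +183.673ms=3/7b
7) 4224.49ms=69/7b +367.347ms=6/7b
8) 4591.837ms=75/7b +183.673ms=3/7b
9) 4775.51ms=78/7b +183.673ms=3/7b
10) 4959.184ms=81/7b +183.673ms=3/7b
11) 5142.857ms=12b +183.673ms=3/7b
12) 5326.531ms=87/7b +183.673ms=3/7b
13) 5510.204ms=90/7b +183.673ms=3/7b
14) 5693.878ms=93/7b +183.673ms=3/7b
15) 5877.551ms=96/7b +183.673ms=3/7b
16) 6061.224ms=99/7b +183.673ms=3/7b
17) 6244.898ms=102/7b +183.673ms=3/7b
18) 6428.571ms=15b +1285.714ms=3b
19) 7714.286ms=18b +1285.714ms=3b
20) 9000.0ms=21b +642.857ms=3/2b
21) 9642.857ms=45/2b +642.857ms=3/2b
Σ=24b of 24 (140bpm 6/8) — PASS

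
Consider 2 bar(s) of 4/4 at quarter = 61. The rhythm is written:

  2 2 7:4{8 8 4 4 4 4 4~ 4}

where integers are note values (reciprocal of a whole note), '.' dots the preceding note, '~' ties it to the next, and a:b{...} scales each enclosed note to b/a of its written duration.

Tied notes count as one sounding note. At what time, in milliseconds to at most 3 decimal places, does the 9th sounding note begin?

1. 0.0ms @ 0 + 1967.213ms (2)
2. 1967.213ms @ 2 + 1967.213ms (2)
3. 3934.426ms @ 4 + 281.03ms (2/7)
4. 4215.457ms @ 30/7 + 281.03ms (2/7)
5. 4496.487ms @ 32/7 + 562.061ms (4/7)
6. 5058.548ms @ 36/7 + 562.061ms (4/7)
7. 5620.609ms @ 40/7 + 562.061ms (4/7)
8. 6182.67ms @ 44/7 + 562.061ms (4/7)
9. 6744.731ms @ 48/7 + 1124.122ms (8/7)

note 9 onset = 48/7b = 6744.731ms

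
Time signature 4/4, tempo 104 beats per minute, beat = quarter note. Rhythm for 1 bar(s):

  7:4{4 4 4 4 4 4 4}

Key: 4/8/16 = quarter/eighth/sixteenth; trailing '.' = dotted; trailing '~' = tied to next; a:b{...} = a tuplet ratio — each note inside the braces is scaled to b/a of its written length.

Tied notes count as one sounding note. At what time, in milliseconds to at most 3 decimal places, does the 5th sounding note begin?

1. 0.0ms @ 0 + 329.67ms (4/7)
2. 329.67ms @ 4/7 + 329.67ms (4/7)
3. 659.341ms @ 8/7 + 329.67ms (4/7)
4. 989.011ms @ 12/7 + 329.67ms (4/7)
5. 1318.681ms @ 16/7 + 329.67ms (4/7)
6. 1648.352ms @ 20/7 + 329.67ms (4/7)
7. 1978.022ms @ 24/7 + 329.67ms (4/7)

note 5 onset = 16/7b = 1318.681ms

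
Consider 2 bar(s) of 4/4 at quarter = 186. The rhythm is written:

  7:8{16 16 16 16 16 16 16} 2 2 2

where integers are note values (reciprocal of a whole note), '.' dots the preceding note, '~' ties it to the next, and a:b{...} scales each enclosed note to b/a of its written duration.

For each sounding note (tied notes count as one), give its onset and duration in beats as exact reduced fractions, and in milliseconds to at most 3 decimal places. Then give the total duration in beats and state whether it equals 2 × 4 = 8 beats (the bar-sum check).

1) 0.0ms=0b +92.166ms=2/7b
2) 92.166ms=2/7b +92.166ms=2/7b
3) 184.332ms=4/7b +92.166ms=2/7b
4) 276.498ms=6/7b +92.166ms=2/7b
5) 368.664ms=8/7b +92.166ms=2/7b
6) 460.829ms=10/7b +92.166ms=2/7b
7) 552.995ms=12/7b +92.166ms=2/7b
8) 645.161ms=2b +645.161ms=2b
9) 1290.323ms=4b +645.161ms=2b
10) 1935.484ms=6b +645.161ms=2b
Σ=8b of 8 (186bpm 4/4) — PASS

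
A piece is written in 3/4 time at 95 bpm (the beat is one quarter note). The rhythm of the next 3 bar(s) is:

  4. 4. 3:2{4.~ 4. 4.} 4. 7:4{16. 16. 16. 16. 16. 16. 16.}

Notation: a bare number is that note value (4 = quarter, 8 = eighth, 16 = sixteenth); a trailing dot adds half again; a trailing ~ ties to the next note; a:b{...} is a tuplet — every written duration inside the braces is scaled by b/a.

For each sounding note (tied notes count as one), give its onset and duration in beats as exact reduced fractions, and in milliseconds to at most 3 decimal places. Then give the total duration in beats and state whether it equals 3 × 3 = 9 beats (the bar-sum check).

1) 0.0ms=0b +947.368ms=3/2b
2) 947.368ms=3/2b +947.368ms=3/2b
3) 1894.737ms=3b +1263.158ms=2b
4) 3157.895ms=5b +631.579ms=1b
5) 3789.474ms=6b +947.368ms=3/2b
6) 4736.842ms=15/2b +135.338ms=3/14b
7) 4872.18ms=54/7b +135.338ms=3/14b
8) 5007.519ms=111/14b +135.338ms=3/14b
9) 5142.857ms=57/7b +135.338ms=3/14b
10) 5278.195ms=117/14b +135.338ms=3/14b
11) 5413.534ms=60/7b +135.338ms=3/14b
12) 5548.872ms=123/14b +135.338ms=3/14b
Σ=9b of 9 (95bpm 3/4) — PASS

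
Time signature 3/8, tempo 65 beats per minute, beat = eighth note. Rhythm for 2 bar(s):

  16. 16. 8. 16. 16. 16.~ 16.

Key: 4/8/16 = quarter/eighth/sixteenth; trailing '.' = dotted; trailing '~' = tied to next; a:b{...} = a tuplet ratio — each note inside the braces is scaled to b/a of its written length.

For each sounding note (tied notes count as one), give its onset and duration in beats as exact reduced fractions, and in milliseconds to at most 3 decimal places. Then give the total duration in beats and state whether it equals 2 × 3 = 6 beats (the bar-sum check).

1) 0.0ms=0b +692.308ms=3/4b
2) 692.308ms=3/4b +692.308ms=3/4b
3) 1384.615ms=3/2b +1384.615ms=3/2b
4) 2769.231ms=3b +692.308ms=3/4b
5) 3461.538ms=15/4b +692.308ms=3/4b
6) 4153.846ms=9/2b +1384.615ms=3/2b
Σ=6b of 6 (65bpm 3/8) — PASS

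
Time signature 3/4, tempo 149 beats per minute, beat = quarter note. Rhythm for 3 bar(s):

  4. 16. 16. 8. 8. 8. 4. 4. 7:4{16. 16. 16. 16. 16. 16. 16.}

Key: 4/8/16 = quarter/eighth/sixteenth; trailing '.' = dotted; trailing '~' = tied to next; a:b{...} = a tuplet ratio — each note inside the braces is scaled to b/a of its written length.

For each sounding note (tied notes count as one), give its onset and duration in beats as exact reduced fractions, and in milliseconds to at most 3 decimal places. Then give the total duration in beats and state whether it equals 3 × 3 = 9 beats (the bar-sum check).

1) 0.0ms=0b +604.027ms=3/2b
2) 604.027ms=3/2b +151.007ms=3/8b
3) 755.034ms=15/8b +151.007ms=3/8b
4) 906.04ms=9/4b +302.013ms=3/4b
5) 1208.054ms=3b +302.013ms=3/4b
6) 1510.067ms=15/4b +302.013ms=3/4b
7) 1812.081ms=9/2b +604.027ms=3/2b
8) 2416.107ms=6b +604.027ms=3/2b
9) 3020.134ms=15/2b +86.29ms=3/14b
10) 3106.424ms=54/7b +86.29ms=3/14b
11) 3192.713ms=111/14b +86.29ms=3/14b
12) 3279.003ms=57/7b +86.29ms=3/14b
13) 3365.292ms=117/14b +86.29ms=3/14b
14) 3451.582ms=60/7b +86.29ms=3/14b
15) 3537.872ms=123/14b +86.29ms=3/14b
Σ=9b of 9 (149bpm 3/4) — PASS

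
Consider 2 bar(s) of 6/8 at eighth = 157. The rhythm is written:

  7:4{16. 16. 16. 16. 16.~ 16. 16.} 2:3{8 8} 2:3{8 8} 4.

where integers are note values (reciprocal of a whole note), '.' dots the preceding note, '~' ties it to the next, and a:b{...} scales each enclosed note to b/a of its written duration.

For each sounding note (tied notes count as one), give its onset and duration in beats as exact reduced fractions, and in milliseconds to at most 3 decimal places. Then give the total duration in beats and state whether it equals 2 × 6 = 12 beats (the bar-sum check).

1) 0.0ms=0b +163.785ms=3/7b
2) 163.785ms=3/7b +163.785ms=3/7b
3) 327.571ms=6/7b +163.785ms=3/7b
4) 491.356ms=9/7b +163.785ms=3/7b
5) 655.141ms=12/7b +327.571ms=6/7b
6) 982.712ms=18/7b +163.785ms=3/7b
7) 1146.497ms=3b +573.248ms=3/2b
8) 1719.745ms=9/2b +573.248ms=3/2b
9) 2292.994ms=6b +573.248ms=3/2b
10) 2866.242ms=15/2b +573.248ms=3/2b
11) 3439.49ms=9b +1146.497ms=3b
Σ=12b of 12 (157bpm 6/8) — PASS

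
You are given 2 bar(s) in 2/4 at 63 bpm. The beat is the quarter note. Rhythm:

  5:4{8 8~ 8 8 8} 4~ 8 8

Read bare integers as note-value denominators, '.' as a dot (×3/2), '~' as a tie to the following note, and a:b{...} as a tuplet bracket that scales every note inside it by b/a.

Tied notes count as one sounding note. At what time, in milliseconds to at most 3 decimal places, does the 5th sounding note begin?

1. 0.0ms @ 0 + 380.952ms (2/5)
2. 380.952ms @ 2/5 + 761.905ms (4/5)
3. 1142.857ms @ 6/5 + 380.952ms (2/5)
4. 1523.81ms @ 8/5 + 380.952ms (2/5)
5. 1904.762ms @ 2 + 1428.571ms (3/2)
6. 3333.333ms @ 7/2 + 476.19ms (1/2)

note 5 onset = 2b = 1904.762ms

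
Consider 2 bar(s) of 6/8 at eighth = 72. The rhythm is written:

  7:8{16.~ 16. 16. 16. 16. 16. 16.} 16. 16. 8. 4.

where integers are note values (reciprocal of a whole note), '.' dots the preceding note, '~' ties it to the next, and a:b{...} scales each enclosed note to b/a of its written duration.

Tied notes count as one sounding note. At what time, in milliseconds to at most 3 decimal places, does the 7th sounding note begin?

1. 0.0ms @ 0 + 1428.571ms (12/7)
2. 1428.571ms @ 12/7 + 714.286ms (6/7)
3. 2142.857ms @ 18/7 + 714.286ms (6/7)
4. 2857.143ms @ 24/7 + 714.286ms (6/7)
5. 3571.429ms @ 30/7 + 714.286ms (6/7)
6. 4285.714ms @ 36/7 + 714.286ms (6/7)
7. 5000.0ms @ 6 + 625.0ms (3/4)
8. 5625.0ms @ 27/4 + 625.0ms (3/4)
9. 6250.0ms @ 15/2 + 1250.0ms (3/2)
10. 7500.0ms @ 9 + 2500.0ms (3)

note 7 onset = 6b = 5000.0ms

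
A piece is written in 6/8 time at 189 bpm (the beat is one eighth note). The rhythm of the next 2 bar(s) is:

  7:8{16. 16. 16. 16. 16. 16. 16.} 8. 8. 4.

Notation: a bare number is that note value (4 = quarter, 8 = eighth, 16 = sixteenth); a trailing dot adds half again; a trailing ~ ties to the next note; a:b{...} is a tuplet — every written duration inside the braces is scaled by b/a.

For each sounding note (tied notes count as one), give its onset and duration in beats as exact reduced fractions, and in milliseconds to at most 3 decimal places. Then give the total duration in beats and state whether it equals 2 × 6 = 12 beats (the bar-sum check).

1) 0.0ms=0b +272.109ms=6/7b
2) 272.109ms=6/7b +272.109ms=6/7b
3) 544.218ms=12/7b +272.109ms=6/7b
4) 816.327ms=18/7b +272.109ms=6/7b
5) 1088.435ms=24/7b +272.109ms=6/7b
6) 1360.544ms=30/7b +272.109ms=6/7b
7) 1632.653ms=36/7b +272.109ms=6/7b
8) 1904.762ms=6b +476.19ms=3/2b
9) 2380.952ms=15/2b +476.19ms=3/2b
10) 2857.143ms=9b +952.381ms=3b
Σ=12b of 12 (189bpm 6/8) — PASS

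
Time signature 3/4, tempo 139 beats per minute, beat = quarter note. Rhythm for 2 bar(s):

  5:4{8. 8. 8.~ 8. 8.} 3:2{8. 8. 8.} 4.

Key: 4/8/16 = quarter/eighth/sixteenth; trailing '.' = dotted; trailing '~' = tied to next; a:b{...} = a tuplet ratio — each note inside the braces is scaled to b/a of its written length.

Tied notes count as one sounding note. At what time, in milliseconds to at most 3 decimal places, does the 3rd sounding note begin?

1. 0.0ms @ 0 + 258.993ms (3/5)
2. 258.993ms @ 3/5 + 258.993ms (3/5)
3. 517.986ms @ 6/5 + 517.986ms (6/5)
4. 1035.971ms @ 12/5 + 258.993ms (3/5)
5. 1294.964ms @ 3 + 215.827ms (1/2)
6. 1510.791ms @ 7/2 + 215.827ms (1/2)
7. 1726.619ms @ 4 + 215.827ms (1/2)
8. 1942.446ms @ 9/2 + 647.482ms (3/2)

note 3 onset = 6/5b = 517.986ms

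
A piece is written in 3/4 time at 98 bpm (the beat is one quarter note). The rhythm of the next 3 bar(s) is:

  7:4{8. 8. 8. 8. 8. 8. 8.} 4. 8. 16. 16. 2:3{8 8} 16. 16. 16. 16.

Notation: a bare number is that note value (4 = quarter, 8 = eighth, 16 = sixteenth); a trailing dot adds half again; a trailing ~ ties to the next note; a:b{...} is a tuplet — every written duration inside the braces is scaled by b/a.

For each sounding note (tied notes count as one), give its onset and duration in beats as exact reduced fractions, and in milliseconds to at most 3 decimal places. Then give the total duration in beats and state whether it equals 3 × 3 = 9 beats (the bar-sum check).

1) 0.0ms=0b +262.391ms=3/7b
2) 262.391ms=3/7b +262.391ms=3/7b
3) 524.781ms=6/7b +262.391ms=3/7b
4) 787.172ms=9/7b +262.391ms=3/7b
5) 1049.563ms=12/7b +262.391ms=3/7b
6) 1311.953ms=15/7b +262.391ms=3/7b
7) 1574.344ms=18/7b +262.391ms=3/7b
8) 1836.735ms=3b +918.367ms=3/2b
9) 2755.102ms=9/2b +459.184ms=3/4b
10) 3214.286ms=21/4b +229.592ms=3/8b
11) 3443.878ms=45/8b +229.592ms=3/8b
12) 3673.469ms=6b +459.184ms=3/4b
13) 4132.653ms=27/4b +459.184ms=3/4b
14) 4591.837ms=15/2b +229.592ms=3/8b
15) 4821.429ms=63/8b +229.592ms=3/8b
16) 5051.02ms=33/4b +229.592ms=3/8b
17) 5280.612ms=69/8b +229.592ms=3/8b
Σ=9b of 9 (98bpm 3/4) — PASS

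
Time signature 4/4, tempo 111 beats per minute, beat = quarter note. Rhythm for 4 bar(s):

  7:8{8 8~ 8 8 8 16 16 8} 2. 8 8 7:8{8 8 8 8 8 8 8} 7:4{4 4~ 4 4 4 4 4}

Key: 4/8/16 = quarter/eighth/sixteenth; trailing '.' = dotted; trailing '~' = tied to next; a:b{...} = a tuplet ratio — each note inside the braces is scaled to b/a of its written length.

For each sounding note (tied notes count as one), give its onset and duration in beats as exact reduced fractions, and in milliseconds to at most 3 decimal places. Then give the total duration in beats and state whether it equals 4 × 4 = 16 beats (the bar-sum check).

1) 0.0ms=0b +308.88ms=4/7b
2) 308.88ms=4/7b +617.761ms=8/7b
3) 926.641ms=12/7b +308.88ms=4/7b
4) 1235.521ms=16/7b +308.88ms=4/7b
5) 1544.402ms=20/7b +154.44ms=2/7b
6) 1698.842ms=22/7b +154.44ms=2/7b
7) 1853.282ms=24/7b +308.88ms=4/7b
8) 2162.162ms=4b +1621.622ms=3b
9) 3783.784ms=7b +270.27ms=1/2b
10) 4054.054ms=15/2b +270.27ms=1/2b
11) 4324.324ms=8b +308.88ms=4/7b
12) 4633.205ms=60/7b +308.88ms=4/7b
13) 4942.085ms=64/7b +308.88ms=4/7b
14) 5250.965ms=68/7b +308.88ms=4/7b
15) 5559.846ms=72/7b +308.88ms=4/7b
16) 5868.726ms=76/7b +308.88ms=4/7b
17) 6177.606ms=80/7b +308.88ms=4/7b
18) 6486.486ms=12b +308.88ms=4/7b
19) 6795.367ms=88/7b +617.761ms=8/7b
20) 7413.127ms=96/7b +308.88ms=4/7b
21) 7722.008ms=100/7b +308.88ms=4/7b
22) 8030.888ms=104/7b +308.88ms=4/7b
23) 8339.768ms=108/7b +308.88ms=4/7b
Σ=16b of 16 (111bpm 4/4) — PASS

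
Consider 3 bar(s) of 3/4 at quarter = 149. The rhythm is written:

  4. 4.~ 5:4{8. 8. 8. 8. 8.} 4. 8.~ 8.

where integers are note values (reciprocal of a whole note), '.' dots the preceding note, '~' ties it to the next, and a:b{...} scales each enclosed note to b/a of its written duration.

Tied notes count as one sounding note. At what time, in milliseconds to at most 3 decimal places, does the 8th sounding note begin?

1. 0.0ms @ 0 + 604.027ms (3/2)
2. 604.027ms @ 3/2 + 845.638ms (21/10)
3. 1449.664ms @ 18/5 + 241.611ms (3/5)
4. 1691.275ms @ 21/5 + 241.611ms (3/5)
5. 1932.886ms @ 24/5 + 241.611ms (3/5)
6. 2174.497ms @ 27/5 + 241.611ms (3/5)
7. 2416.107ms @ 6 + 604.027ms (3/2)
8. 3020.134ms @ 15/2 + 604.027ms (3/2)

note 8 onset = 15/2b = 3020.134ms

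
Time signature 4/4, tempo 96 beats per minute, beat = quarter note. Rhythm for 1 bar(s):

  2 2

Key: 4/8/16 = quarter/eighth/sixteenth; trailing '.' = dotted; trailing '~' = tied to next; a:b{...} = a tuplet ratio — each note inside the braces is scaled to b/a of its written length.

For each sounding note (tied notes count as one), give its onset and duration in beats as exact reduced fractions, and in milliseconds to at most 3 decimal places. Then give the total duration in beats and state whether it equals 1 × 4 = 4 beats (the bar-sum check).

1) 0.0ms=0b +1250.0ms=2b
2) 1250.0ms=2b +1250.0ms=2b
Σ=4b of 4 (96bpm 4/4) — PASS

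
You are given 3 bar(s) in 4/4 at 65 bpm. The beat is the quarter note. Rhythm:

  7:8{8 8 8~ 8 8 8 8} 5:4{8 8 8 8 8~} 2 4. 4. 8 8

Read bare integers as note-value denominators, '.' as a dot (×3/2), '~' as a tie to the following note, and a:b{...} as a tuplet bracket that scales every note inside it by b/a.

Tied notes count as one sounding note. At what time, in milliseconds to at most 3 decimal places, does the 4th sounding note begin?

1. 0.0ms @ 0 + 527.473ms (4/7)
2. 527.473ms @ 4/7 + 527.473ms (4/7)
3. 1054.945ms @ 8/7 + 1054.945ms (8/7)
4. 2109.89ms @ 16/7 + 527.473ms (4/7)
5. 2637.363ms @ 20/7 + 527.473ms (4/7)
6. 3164.835ms @ 24/7 + 527.473ms (4/7)
7. 3692.308ms @ 4 + 369.231ms (2/5)
8. 4061.538ms @ 22/5 + 369.231ms (2/5)
9. 4430.769ms @ 24/5 + 369.231ms (2/5)
10. 4800.0ms @ 26/5 + 369.231ms (2/5)
11. 5169.231ms @ 28/5 + 2215.385ms (12/5)
12. 7384.615ms @ 8 + 1384.615ms (3/2)
13. 8769.231ms @ 19/2 + 1384.615ms (3/2)
14. 10153.846ms @ 11 + 461.538ms (1/2)
15. 10615.385ms @ 23/2 + 461.538ms (1/2)

note 4 onset = 16/7b = 2109.89ms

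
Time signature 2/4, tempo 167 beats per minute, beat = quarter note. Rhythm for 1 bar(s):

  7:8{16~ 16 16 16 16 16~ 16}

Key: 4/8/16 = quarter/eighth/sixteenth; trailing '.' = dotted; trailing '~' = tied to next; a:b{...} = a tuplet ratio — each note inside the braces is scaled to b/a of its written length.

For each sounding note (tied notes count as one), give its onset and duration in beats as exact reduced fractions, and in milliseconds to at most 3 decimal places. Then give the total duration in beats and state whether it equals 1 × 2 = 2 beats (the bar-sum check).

1) 0.0ms=0b +205.304ms=4/7b
2) 205.304ms=4/7b +102.652ms=2/7b
3) 307.956ms=6/7b +102.652ms=2/7b
4) 410.607ms=8/7b +102.652ms=2/7b
5) 513.259ms=10/7b +205.304ms=4/7b
Σ=2b of 2 (167bpm 2/4) — PASS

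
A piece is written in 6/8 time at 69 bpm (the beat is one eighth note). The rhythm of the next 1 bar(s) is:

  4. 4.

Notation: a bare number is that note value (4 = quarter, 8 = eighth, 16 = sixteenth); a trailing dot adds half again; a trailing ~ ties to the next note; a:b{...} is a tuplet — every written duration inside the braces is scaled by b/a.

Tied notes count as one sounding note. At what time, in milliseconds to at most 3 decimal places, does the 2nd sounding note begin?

1. 0.0ms @ 0 + 2608.696ms (3)
2. 2608.696ms @ 3 + 2608.696ms (3)

note 2 onset = 3b = 2608.696ms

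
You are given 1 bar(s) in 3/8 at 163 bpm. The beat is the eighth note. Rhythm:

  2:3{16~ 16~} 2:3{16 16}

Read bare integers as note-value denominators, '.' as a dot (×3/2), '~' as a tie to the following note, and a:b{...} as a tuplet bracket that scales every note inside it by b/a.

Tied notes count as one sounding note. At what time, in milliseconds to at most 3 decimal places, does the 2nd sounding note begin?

1. 0.0ms @ 0 + 828.221ms (9/4)
2. 828.221ms @ 9/4 + 276.074ms (3/4)

note 2 onset = 9/4b = 828.221ms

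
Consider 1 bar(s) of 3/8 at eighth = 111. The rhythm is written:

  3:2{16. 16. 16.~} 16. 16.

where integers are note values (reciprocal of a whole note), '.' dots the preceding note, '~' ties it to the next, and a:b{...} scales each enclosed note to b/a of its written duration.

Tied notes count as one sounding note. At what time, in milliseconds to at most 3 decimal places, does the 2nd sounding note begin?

1. 0.0ms @ 0 + 270.27ms (1/2)
2. 270.27ms @ 1/2 + 270.27ms (1/2)
3. 540.541ms @ 1 + 675.676ms (5/4)
4. 1216.216ms @ 9/4 + 405.405ms (3/4)

note 2 onset = 1/2b = 270.27ms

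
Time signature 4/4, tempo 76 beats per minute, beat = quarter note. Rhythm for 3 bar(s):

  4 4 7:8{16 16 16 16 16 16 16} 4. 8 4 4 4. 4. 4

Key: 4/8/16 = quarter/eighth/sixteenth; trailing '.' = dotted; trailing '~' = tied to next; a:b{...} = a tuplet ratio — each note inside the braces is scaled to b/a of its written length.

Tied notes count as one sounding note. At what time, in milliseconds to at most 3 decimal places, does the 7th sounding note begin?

1. 0.0ms @ 0 + 789.474ms (1)
2. 789.474ms @ 1 + 789.474ms (1)
3. 1578.947ms @ 2 + 225.564ms (2/7)
4. 1804.511ms @ 16/7 + 225.564ms (2/7)
5. 2030.075ms @ 18/7 + 225.564ms (2/7)
6. 2255.639ms @ 20/7 + 225.564ms (2/7)
7. 2481.203ms @ 22/7 + 225.564ms (2/7)
8. 2706.767ms @ 24/7 + 225.564ms (2/7)
9. 2932.331ms @ 26/7 + 225.564ms (2/7)
10. 3157.895ms @ 4 + 1184.211ms (3/2)
11. 4342.105ms @ 11/2 + 394.737ms (1/2)
12. 4736.842ms @ 6 + 789.474ms (1)
13. 5526.316ms @ 7 + 789.474ms (1)
14. 6315.789ms @ 8 + 1184.211ms (3/2)
15. 7500.0ms @ 19/2 + 1184.211ms (3/2)
16. 8684.211ms @ 11 + 789.474ms (1)

note 7 onset = 22/7b = 2481.203ms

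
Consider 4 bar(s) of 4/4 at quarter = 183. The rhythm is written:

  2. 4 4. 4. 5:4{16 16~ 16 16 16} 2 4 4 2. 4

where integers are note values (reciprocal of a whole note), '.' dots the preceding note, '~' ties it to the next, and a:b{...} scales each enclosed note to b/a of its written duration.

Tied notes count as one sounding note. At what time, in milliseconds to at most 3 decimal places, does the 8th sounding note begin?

note 8 onset = 39/5b = 2557.377ms

1. 0.0ms @ 0 + 983.607ms (3)
2. 983.607ms @ 3 + 327.869ms (1)
3. 1311.475ms @ 4 + 491.803ms (3/2)
4. 1803.279ms @ 11/2 + 491.803ms (3/2)
5. 2295.082ms @ 7 + 65.574ms (1/5)
6. 2360.656ms @ 36/5 + 131.148ms (2/5)
7. 2491.803ms @ 38/5 + 65.574ms (1/5)
8. 2557.377ms @ 39/5 + 65.574ms (1/5)
9. 2622.951ms @ 8 + 655.738ms (2)
10. 3278.689ms @ 10 + 327.869ms (1)
11. 3606.557ms @ 11 + 327.869ms (1)
12. 3934.426ms @ 12 + 983.607ms (3)
13. 4918.033ms @ 15 + 327.869ms (1)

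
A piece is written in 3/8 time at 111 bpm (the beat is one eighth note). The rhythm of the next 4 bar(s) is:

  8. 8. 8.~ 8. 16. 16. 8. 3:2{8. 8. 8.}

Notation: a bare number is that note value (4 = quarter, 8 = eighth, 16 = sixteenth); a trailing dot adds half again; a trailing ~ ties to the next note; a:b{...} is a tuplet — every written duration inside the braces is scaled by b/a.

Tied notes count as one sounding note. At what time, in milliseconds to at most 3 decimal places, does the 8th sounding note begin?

1. 0.0ms @ 0 + 810.811ms (3/2)
2. 810.811ms @ 3/2 + 810.811ms (3/2)
3. 1621.622ms @ 3 + 1621.622ms (3)
4. 3243.243ms @ 6 + 405.405ms (3/4)
5. 3648.649ms @ 27/4 + 405.405ms (3/4)
6. 4054.054ms @ 15/2 + 810.811ms (3/2)
7. 4864.865ms @ 9 + 540.541ms (1)
8. 5405.405ms @ 10 + 540.541ms (1)
9. 5945.946ms @ 11 + 540.541ms (1)

note 8 onset = 10b = 5405.405ms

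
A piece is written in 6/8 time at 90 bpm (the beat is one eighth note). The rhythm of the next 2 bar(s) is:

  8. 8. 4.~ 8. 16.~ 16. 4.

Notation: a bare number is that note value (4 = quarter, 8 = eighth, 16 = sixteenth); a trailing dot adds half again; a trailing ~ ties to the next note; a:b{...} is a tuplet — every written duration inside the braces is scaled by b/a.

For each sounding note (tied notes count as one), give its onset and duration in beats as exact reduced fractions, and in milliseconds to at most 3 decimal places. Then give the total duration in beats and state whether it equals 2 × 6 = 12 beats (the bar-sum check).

1) 0.0ms=0b +1000.0ms=3/2b
2) 1000.0ms=3/2b +1000.0ms=3/2b
3) 2000.0ms=3b +3000.0ms=9/2b
4) 5000.0ms=15/2b +1000.0ms=3/2b
5) 6000.0ms=9b +2000.0ms=3b
Σ=12b of 12 (90bpm 6/8) — PASS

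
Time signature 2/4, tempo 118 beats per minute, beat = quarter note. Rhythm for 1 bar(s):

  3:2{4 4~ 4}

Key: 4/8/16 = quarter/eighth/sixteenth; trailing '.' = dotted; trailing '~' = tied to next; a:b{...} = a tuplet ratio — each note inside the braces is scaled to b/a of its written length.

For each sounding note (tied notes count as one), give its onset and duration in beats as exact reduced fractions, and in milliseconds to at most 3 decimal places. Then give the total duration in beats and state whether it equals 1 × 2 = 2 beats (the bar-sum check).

1) 0.0ms=0b +338.983ms=2/3b
2) 338.983ms=2/3b +677.966ms=4/3b
Σ=2b of 2 (118bpm 2/4) — PASS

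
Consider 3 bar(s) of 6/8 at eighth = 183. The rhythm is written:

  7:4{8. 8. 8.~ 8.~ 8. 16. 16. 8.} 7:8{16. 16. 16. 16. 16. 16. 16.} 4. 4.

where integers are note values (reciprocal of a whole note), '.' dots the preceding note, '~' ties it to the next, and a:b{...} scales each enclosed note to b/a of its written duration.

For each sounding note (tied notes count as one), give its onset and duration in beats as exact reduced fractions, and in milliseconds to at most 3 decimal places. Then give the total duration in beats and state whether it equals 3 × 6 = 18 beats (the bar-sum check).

1) 0.0ms=0b +281.03ms=6/7b
2) 281.03ms=6/7b +281.03ms=6/7b
3) 562.061ms=12/7b +843.091ms=18/7b
4) 1405.152ms=30/7b +140.515ms=3/7b
5) 1545.667ms=33/7b +140.515ms=3/7b
6) 1686.183ms=36/7b +281.03ms=6/7b
7) 1967.213ms=6b +281.03ms=6/7b
8) 2248.244ms=48/7b +281.03ms=6/7b
9) 2529.274ms=54/7b +281.03ms=6/7b
10) 2810.304ms=60/7b +281.03ms=6/7b
11) 3091.335ms=66/7b +281.03ms=6/7b
12) 3372.365ms=72/7b +281.03ms=6/7b
13) 3653.396ms=78/7b +281.03ms=6/7b
14) 3934.426ms=12b +983.607ms=3b
15) 4918.033ms=15b +983.607ms=3b
Σ=18b of 18 (183bpm 6/8) — PASS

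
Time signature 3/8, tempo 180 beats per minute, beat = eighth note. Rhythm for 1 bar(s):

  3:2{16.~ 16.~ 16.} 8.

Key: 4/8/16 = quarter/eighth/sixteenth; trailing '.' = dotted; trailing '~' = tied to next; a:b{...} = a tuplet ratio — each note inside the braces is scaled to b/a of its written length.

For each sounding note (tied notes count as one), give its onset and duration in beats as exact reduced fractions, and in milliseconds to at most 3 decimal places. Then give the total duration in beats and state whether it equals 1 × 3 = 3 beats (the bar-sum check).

1) 0.0ms=0b +500.0ms=3/2b
2) 500.0ms=3/2b +500.0ms=3/2b
Σ=3b of 3 (180bpm 3/8) — PASS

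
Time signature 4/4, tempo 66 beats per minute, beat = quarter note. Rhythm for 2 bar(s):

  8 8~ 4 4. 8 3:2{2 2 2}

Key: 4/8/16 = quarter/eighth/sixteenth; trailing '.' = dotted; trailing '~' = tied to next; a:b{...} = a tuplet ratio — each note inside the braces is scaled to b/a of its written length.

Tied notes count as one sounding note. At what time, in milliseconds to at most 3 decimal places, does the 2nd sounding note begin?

1. 0.0ms @ 0 + 454.545ms (1/2)
2. 454.545ms @ 1/2 + 1363.636ms (3/2)
3. 1818.182ms @ 2 + 1363.636ms (3/2)
4. 3181.818ms @ 7/2 + 454.545ms (1/2)
5. 3636.364ms @ 4 + 1212.121ms (4/3)
6. 4848.485ms @ 16/3 + 1212.121ms (4/3)
7. 6060.606ms @ 20/3 + 1212.121ms (4/3)

note 2 onset = 1/2b = 454.545ms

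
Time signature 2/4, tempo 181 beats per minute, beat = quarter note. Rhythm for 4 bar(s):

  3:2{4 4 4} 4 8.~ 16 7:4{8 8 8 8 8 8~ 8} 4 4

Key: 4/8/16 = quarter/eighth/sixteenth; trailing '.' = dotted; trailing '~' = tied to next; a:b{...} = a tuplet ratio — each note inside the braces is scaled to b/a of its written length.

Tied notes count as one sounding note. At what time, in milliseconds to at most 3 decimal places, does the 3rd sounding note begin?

1. 0.0ms @ 0 + 220.994ms (2/3)
2. 220.994ms @ 2/3 + 220.994ms (2/3)
3. 441.989ms @ 4/3 + 220.994ms (2/3)
4. 662.983ms @ 2 + 331.492ms (1)
5. 994.475ms @ 3 + 331.492ms (1)
6. 1325.967ms @ 4 + 94.712ms (2/7)
7. 1420.679ms @ 30/7 + 94.712ms (2/7)
8. 1515.391ms @ 32/7 + 94.712ms (2/7)
9. 1610.103ms @ 34/7 + 94.712ms (2/7)
10. 1704.815ms @ 36/7 + 94.712ms (2/7)
11. 1799.526ms @ 38/7 + 189.424ms (4/7)
12. 1988.95ms @ 6 + 331.492ms (1)
13. 2320.442ms @ 7 + 331.492ms (1)

note 3 onset = 4/3b = 441.989ms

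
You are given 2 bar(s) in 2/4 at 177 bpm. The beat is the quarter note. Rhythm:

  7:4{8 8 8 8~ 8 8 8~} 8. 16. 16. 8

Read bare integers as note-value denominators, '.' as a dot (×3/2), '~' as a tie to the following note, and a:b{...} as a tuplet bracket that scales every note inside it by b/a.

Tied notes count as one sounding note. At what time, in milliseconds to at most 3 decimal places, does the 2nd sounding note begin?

1. 0.0ms @ 0 + 96.852ms (2/7)
2. 96.852ms @ 2/7 + 96.852ms (2/7)
3. 193.705ms @ 4/7 + 96.852ms (2/7)
4. 290.557ms @ 6/7 + 193.705ms (4/7)
5. 484.262ms @ 10/7 + 96.852ms (2/7)
6. 581.114ms @ 12/7 + 351.09ms (29/28)
7. 932.203ms @ 11/4 + 127.119ms (3/8)
8. 1059.322ms @ 25/8 + 127.119ms (3/8)
9. 1186.441ms @ 7/2 + 169.492ms (1/2)

note 2 onset = 2/7b = 96.852ms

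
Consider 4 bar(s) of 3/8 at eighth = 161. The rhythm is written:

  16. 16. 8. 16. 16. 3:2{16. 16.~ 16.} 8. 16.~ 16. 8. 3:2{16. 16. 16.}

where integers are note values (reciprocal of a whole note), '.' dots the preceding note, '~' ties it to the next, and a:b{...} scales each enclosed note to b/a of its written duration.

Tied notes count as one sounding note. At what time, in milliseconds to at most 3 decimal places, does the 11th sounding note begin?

note 11 onset = 21/2b = 3913.043ms

1. 0.0ms @ 0 + 279.503ms (3/4)
2. 279.503ms @ 3/4 + 279.503ms (3/4)
3. 559.006ms @ 3/2 + 559.006ms (3/2)
4. 1118.012ms @ 3 + 279.503ms (3/4)
5. 1397.516ms @ 15/4 + 279.503ms (3/4)
6. 1677.019ms @ 9/2 + 186.335ms (1/2)
7. 1863.354ms @ 5 + 372.671ms (1)
8. 2236.025ms @ 6 + 559.006ms (3/2)
9. 2795.031ms @ 15/2 + 559.006ms (3/2)
10. 3354.037ms @ 9 + 559.006ms (3/2)
11. 3913.043ms @ 21/2 + 186.335ms (1/2)
12. 4099.379ms @ 11 + 186.335ms (1/2)
13. 4285.714ms @ 23/2 + 186.335ms (1/2)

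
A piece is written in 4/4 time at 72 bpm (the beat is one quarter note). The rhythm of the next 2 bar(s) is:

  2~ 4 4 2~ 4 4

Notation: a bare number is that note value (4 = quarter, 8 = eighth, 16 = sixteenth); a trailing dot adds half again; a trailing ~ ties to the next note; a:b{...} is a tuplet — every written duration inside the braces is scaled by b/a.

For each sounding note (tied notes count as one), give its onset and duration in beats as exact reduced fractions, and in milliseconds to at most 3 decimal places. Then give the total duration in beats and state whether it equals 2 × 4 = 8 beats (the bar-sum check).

1) 0.0ms=0b +2500.0ms=3b
2) 2500.0ms=3b +833.333ms=1b
3) 3333.333ms=4b +2500.0ms=3b
4) 5833.333ms=7b +833.333ms=1b
Σ=8b of 8 (72bpm 4/4) — PASS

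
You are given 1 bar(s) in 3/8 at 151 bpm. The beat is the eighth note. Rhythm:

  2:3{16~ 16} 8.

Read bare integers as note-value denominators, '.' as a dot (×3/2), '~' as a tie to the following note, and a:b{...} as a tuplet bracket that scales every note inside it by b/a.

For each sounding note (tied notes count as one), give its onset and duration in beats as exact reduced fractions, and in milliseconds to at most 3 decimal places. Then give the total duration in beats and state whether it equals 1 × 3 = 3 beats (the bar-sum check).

1) 0.0ms=0b +596.026ms=3/2b
2) 596.026ms=3/2b +596.026ms=3/2b
Σ=3b of 3 (151bpm 3/8) — PASS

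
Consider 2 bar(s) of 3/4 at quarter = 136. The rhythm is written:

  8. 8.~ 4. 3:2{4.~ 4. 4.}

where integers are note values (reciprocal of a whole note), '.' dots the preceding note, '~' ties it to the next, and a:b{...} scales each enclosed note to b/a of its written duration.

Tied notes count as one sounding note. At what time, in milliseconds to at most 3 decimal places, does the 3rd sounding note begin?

1. 0.0ms @ 0 + 330.882ms (3/4)
2. 330.882ms @ 3/4 + 992.647ms (9/4)
3. 1323.529ms @ 3 + 882.353ms (2)
4. 2205.882ms @ 5 + 441.176ms (1)

note 3 onset = 3b = 1323.529ms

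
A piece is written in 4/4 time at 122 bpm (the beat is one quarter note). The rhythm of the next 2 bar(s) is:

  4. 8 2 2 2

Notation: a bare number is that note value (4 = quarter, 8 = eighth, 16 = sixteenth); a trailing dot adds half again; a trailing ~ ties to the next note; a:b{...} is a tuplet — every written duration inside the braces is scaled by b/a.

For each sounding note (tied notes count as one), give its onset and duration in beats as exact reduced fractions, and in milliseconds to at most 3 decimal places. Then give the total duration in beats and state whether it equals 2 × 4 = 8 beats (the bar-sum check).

1) 0.0ms=0b +737.705ms=3/2b
2) 737.705ms=3/2b +245.902ms=1/2b
3) 983.607ms=2b +983.607ms=2b
4) 1967.213ms=4b +983.607ms=2b
5) 2950.82ms=6b +983.607ms=2b
Σ=8b of 8 (122bpm 4/4) — PASS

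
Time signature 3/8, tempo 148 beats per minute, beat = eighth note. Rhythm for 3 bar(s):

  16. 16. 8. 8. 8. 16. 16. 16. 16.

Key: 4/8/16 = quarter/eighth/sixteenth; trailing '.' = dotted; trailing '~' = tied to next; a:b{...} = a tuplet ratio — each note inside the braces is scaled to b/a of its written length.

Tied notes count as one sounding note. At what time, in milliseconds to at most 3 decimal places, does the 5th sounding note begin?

1. 0.0ms @ 0 + 304.054ms (3/4)
2. 304.054ms @ 3/4 + 304.054ms (3/4)
3. 608.108ms @ 3/2 + 608.108ms (3/2)
4. 1216.216ms @ 3 + 608.108ms (3/2)
5. 1824.324ms @ 9/2 + 608.108ms (3/2)
6. 2432.432ms @ 6 + 304.054ms (3/4)
7. 2736.486ms @ 27/4 + 304.054ms (3/4)
8. 3040.541ms @ 15/2 + 304.054ms (3/4)
9. 3344.595ms @ 33/4 + 304.054ms (3/4)

note 5 onset = 9/2b = 1824.324ms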